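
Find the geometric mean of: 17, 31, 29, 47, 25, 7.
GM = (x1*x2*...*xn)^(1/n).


Product = 17 × 31 × 29 × 47 × 25 × 7 = 125702675
GM = 125702675^(1/6) = 22.3816

GM = 22.3816


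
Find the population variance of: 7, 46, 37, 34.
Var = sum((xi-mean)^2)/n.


Mean = 31.0000
Squared deviations: 576.0000, 225.0000, 36.0000, 9.0000
Sum = 846.0000
Variance = 846.0000/4 = 211.5000

Variance = 211.5000


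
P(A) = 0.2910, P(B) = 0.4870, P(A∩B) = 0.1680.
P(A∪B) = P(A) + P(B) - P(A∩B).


P(A∪B) = 0.2910 + 0.4870 - 0.1680
= 0.7780 - 0.1680
= 0.6100

P(A∪B) = 0.6100


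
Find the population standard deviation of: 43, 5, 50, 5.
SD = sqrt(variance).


Mean = 25.7500
Variance = 436.6875
SD = sqrt(436.6875) = 20.8971

SD = 20.8971


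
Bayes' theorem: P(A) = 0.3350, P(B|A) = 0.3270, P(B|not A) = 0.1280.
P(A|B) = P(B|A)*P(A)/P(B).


P(B) = P(B|A)*P(A) + P(B|A')*P(A')
= 0.3270*0.3350 + 0.1280*0.6650
= 0.109545 + 0.085120 = 0.194665
P(A|B) = 0.109545/0.194665 = 0.5627

P(A|B) = 0.5627


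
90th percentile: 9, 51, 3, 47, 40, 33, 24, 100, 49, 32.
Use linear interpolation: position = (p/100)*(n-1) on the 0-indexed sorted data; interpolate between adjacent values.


Sorted: 3, 9, 24, 32, 33, 40, 47, 49, 51, 100
n = 10
Index = 90/100 * 9 = 8.1000
Lower = data[8] = 51, Upper = data[9] = 100
P90 = 51 + 0.1000*(49) = 55.9000

P90 = 55.9000


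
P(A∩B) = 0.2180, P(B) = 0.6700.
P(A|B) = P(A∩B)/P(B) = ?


P(A|B) = 0.2180/0.6700 = 0.3254

P(A|B) = 0.3254


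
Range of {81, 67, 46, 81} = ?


Max = 81, Min = 46
Range = 81 - 46 = 35

Range = 35


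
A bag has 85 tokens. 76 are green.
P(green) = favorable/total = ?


P = 76/85 = 0.8941

P = 0.8941


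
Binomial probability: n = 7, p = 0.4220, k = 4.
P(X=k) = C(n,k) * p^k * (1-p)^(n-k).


C(7,4) = 35
p^4 = 0.031714
(1-p)^3 = 0.193101
P = 35 * 0.031714 * 0.193101 = 0.2143

P(X=4) = 0.2143


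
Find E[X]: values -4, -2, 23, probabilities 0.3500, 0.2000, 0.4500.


E[X] = -4*0.3500 - 2*0.2000 + 23*0.4500
= -1.4000 - 0.4000 + 10.3500
= 8.5500

E[X] = 8.5500


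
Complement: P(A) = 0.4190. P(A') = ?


P(not A) = 1 - 0.4190 = 0.5810

P(not A) = 0.5810


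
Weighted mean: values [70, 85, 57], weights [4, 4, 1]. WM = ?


Numerator = 70*4 + 85*4 + 57*1 = 677
Denominator = 4 + 4 + 1 = 9
WM = 677/9 = 75.2222

WM = 75.2222


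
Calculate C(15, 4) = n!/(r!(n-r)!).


C(15,4) = 15!/(4! × 11!)
= 1307674368000/(24 × 39916800)
= 1365

C(15,4) = 1365


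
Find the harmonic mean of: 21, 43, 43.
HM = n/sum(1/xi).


Sum of reciprocals = 1/21 + 1/43 + 1/43 = 0.094131
HM = 3/0.094131 = 31.8706

HM = 31.8706


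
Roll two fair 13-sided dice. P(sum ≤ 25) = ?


Total outcomes = 13×13 = 169
Favorable (sum ≤ 25): 168
P = 168/169 = 0.9941

P = 0.9941


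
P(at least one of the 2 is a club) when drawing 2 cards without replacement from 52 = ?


P(at least one) = 1 - P(none)
P(none) = (39/52) × (38/51) = 0.558824
P(at least one) = 1 - 0.558824 = 0.4412

P = 0.4412


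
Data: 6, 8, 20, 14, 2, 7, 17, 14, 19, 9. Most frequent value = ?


Frequencies: 2:1, 6:1, 7:1, 8:1, 9:1, 14:2, 17:1, 19:1, 20:1
Max frequency = 2
Mode = 14

Mode = 14


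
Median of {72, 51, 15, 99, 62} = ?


Sorted: 15, 51, 62, 72, 99
n = 5 (odd)
Middle value = 62

Median = 62


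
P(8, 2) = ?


P(8,2) = 8!/6!
= 40320/720
= 56

P(8,2) = 56


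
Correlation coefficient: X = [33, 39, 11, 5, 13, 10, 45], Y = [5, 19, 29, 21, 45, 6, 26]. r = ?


Mean X = 22.2857, Mean Y = 21.5714
SD X = 14.992515, SD Y = 12.804655
Cov = -31.448980
r = -31.448980/(14.992515*12.804655) = -0.1638

r = -0.1638


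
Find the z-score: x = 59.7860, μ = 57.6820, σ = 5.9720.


z = (59.7860 - 57.6820)/5.9720
= 2.1040/5.9720
= 0.3523

z = 0.3523


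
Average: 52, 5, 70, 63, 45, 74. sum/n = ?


Sum = 52 + 5 + 70 + 63 + 45 + 74 = 309
n = 6
Mean = 309/6 = 51.5000

Mean = 51.5000


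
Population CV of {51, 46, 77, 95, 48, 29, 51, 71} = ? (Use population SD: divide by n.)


Mean = 58.5000
SD = 19.6214
CV = (19.6214/58.5000)*100 = 33.5409%

CV = 33.5409%


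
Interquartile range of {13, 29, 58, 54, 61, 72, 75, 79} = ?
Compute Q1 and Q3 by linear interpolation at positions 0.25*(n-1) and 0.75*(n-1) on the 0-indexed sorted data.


Sorted: 13, 29, 54, 58, 61, 72, 75, 79
Q1 (25th %ile) = 47.7500
Q3 (75th %ile) = 72.7500
IQR = 72.7500 - 47.7500 = 25.0000

IQR = 25.0000


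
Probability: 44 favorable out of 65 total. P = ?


P = 44/65 = 0.6769

P = 0.6769


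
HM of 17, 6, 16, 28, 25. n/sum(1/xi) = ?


Sum of reciprocals = 1/17 + 1/6 + 1/16 + 1/28 + 1/25 = 0.363704
HM = 5/0.363704 = 13.7474

HM = 13.7474


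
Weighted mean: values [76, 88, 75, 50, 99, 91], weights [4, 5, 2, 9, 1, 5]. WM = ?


Numerator = 76*4 + 88*5 + 75*2 + 50*9 + 99*1 + 91*5 = 1898
Denominator = 4 + 5 + 2 + 9 + 1 + 5 = 26
WM = 1898/26 = 73.0000

WM = 73.0000


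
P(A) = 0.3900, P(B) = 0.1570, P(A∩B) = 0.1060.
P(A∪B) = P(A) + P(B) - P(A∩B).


P(A∪B) = 0.3900 + 0.1570 - 0.1060
= 0.5470 - 0.1060
= 0.4410

P(A∪B) = 0.4410


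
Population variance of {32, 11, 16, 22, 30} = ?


Mean = 22.2000
Squared deviations: 96.0400, 125.4400, 38.4400, 0.0400, 60.8400
Sum = 320.8000
Variance = 320.8000/5 = 64.1600

Variance = 64.1600


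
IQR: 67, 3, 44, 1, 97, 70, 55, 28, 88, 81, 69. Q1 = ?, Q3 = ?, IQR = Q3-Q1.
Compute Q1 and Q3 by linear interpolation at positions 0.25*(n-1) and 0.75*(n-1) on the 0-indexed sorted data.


Sorted: 1, 3, 28, 44, 55, 67, 69, 70, 81, 88, 97
Q1 (25th %ile) = 36.0000
Q3 (75th %ile) = 75.5000
IQR = 75.5000 - 36.0000 = 39.5000

IQR = 39.5000


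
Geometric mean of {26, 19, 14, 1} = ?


Product = 26 × 19 × 14 × 1 = 6916
GM = 6916^(1/4) = 9.1193

GM = 9.1193


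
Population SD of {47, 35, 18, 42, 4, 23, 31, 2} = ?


Mean = 25.2500
Variance = 241.4375
SD = sqrt(241.4375) = 15.5383

SD = 15.5383


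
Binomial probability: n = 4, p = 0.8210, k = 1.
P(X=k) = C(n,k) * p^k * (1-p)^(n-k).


C(4,1) = 4
p^1 = 0.821000
(1-p)^3 = 0.005735
P = 4 * 0.821000 * 0.005735 = 0.0188

P(X=1) = 0.0188


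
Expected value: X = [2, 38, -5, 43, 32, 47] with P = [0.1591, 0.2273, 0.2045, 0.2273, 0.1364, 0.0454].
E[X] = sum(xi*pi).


E[X] = 2*0.1591 + 38*0.2273 - 5*0.2045 + 43*0.2273 + 32*0.1364 + 47*0.0454
= 0.3182 + 8.6374 - 1.0225 + 9.7739 + 4.3648 + 2.1338
= 24.2056

E[X] = 24.2056


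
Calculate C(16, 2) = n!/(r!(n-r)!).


C(16,2) = 16!/(2! × 14!)
= 20922789888000/(2 × 87178291200)
= 120

C(16,2) = 120


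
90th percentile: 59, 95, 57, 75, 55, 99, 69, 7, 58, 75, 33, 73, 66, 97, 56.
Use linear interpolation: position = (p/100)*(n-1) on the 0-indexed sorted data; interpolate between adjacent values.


Sorted: 7, 33, 55, 56, 57, 58, 59, 66, 69, 73, 75, 75, 95, 97, 99
n = 15
Index = 90/100 * 14 = 12.6000
Lower = data[12] = 95, Upper = data[13] = 97
P90 = 95 + 0.6000*(2) = 96.2000

P90 = 96.2000


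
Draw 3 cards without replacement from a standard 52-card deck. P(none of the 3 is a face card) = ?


P(no face cards) = (40/52) × (39/51) × (38/50)
= 0.4471

P = 0.4471


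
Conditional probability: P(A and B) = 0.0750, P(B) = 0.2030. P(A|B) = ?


P(A|B) = 0.0750/0.2030 = 0.3695

P(A|B) = 0.3695


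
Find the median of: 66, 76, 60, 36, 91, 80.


Sorted: 36, 60, 66, 76, 80, 91
n = 6 (even)
Middle values: 66 and 76
Median = (66+76)/2 = 71.0000

Median = 71.0000


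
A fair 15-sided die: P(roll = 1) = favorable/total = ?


Favorable outcomes (roll = 1): 1
Total outcomes = 15
P = 1/15 = 0.0667

P = 0.0667


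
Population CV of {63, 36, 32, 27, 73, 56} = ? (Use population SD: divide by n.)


Mean = 47.8333
SD = 17.1018
CV = (17.1018/47.8333)*100 = 35.7529%

CV = 35.7529%


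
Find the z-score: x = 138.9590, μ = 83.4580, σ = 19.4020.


z = (138.9590 - 83.4580)/19.4020
= 55.5010/19.4020
= 2.8606

z = 2.8606


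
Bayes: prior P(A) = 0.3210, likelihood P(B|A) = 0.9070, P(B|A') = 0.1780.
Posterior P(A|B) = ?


P(B) = P(B|A)*P(A) + P(B|A')*P(A')
= 0.9070*0.3210 + 0.1780*0.6790
= 0.291147 + 0.120862 = 0.412009
P(A|B) = 0.291147/0.412009 = 0.7067

P(A|B) = 0.7067


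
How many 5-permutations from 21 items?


P(21,5) = 21!/16!
= 51090942171709440000/20922789888000
= 2441880

P(21,5) = 2441880


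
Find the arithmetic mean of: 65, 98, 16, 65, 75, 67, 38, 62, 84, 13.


Sum = 65 + 98 + 16 + 65 + 75 + 67 + 38 + 62 + 84 + 13 = 583
n = 10
Mean = 583/10 = 58.3000

Mean = 58.3000


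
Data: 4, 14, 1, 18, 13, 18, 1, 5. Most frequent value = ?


Frequencies: 1:2, 4:1, 5:1, 13:1, 14:1, 18:2
Max frequency = 2
Mode = 1, 18

Mode = 1, 18


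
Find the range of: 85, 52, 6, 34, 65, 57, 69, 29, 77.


Max = 85, Min = 6
Range = 85 - 6 = 79

Range = 79


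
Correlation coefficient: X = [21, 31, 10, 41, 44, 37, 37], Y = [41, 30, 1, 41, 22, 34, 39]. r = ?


Mean X = 31.5714, Mean Y = 29.7143
SD X = 11.210418, SD Y = 13.327890
Cov = 83.448980
r = 83.448980/(11.210418*13.327890) = 0.5585

r = 0.5585


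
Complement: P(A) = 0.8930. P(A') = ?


P(not A) = 1 - 0.8930 = 0.1070

P(not A) = 0.1070


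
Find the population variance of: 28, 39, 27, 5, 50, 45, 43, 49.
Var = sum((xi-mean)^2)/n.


Mean = 35.7500
Squared deviations: 60.0625, 10.5625, 76.5625, 945.5625, 203.0625, 85.5625, 52.5625, 175.5625
Sum = 1609.5000
Variance = 1609.5000/8 = 201.1875

Variance = 201.1875


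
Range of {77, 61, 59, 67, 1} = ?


Max = 77, Min = 1
Range = 77 - 1 = 76

Range = 76


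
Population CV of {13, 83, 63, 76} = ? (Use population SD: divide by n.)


Mean = 58.7500
SD = 27.3713
CV = (27.3713/58.7500)*100 = 46.5894%

CV = 46.5894%


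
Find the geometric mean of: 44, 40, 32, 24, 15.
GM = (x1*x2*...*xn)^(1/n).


Product = 44 × 40 × 32 × 24 × 15 = 20275200
GM = 20275200^(1/5) = 28.9330

GM = 28.9330


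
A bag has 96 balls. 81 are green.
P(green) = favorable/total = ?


P = 81/96 = 0.8438

P = 0.8438


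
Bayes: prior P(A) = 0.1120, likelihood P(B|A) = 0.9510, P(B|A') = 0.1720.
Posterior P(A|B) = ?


P(B) = P(B|A)*P(A) + P(B|A')*P(A')
= 0.9510*0.1120 + 0.1720*0.8880
= 0.106512 + 0.152736 = 0.259248
P(A|B) = 0.106512/0.259248 = 0.4108

P(A|B) = 0.4108


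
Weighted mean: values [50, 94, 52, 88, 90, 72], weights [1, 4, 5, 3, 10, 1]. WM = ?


Numerator = 50*1 + 94*4 + 52*5 + 88*3 + 90*10 + 72*1 = 1922
Denominator = 1 + 4 + 5 + 3 + 10 + 1 = 24
WM = 1922/24 = 80.0833

WM = 80.0833


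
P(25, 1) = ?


P(25,1) = 25!/24!
= 15511210043330985984000000/620448401733239439360000
= 25

P(25,1) = 25


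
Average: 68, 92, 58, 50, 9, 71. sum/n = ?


Sum = 68 + 92 + 58 + 50 + 9 + 71 = 348
n = 6
Mean = 348/6 = 58.0000

Mean = 58.0000


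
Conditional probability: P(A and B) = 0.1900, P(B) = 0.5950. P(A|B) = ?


P(A|B) = 0.1900/0.5950 = 0.3193

P(A|B) = 0.3193


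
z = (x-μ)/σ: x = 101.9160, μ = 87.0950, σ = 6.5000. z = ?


z = (101.9160 - 87.0950)/6.5000
= 14.8210/6.5000
= 2.2802

z = 2.2802


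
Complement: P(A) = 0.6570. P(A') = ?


P(not A) = 1 - 0.6570 = 0.3430

P(not A) = 0.3430


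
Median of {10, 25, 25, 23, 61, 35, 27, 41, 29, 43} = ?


Sorted: 10, 23, 25, 25, 27, 29, 35, 41, 43, 61
n = 10 (even)
Middle values: 27 and 29
Median = (27+29)/2 = 28.0000

Median = 28.0000


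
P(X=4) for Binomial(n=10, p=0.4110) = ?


C(10,4) = 210
p^4 = 0.028534
(1-p)^6 = 0.041753
P = 210 * 0.028534 * 0.041753 = 0.2502

P(X=4) = 0.2502


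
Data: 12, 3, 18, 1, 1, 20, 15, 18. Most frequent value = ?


Frequencies: 1:2, 3:1, 12:1, 15:1, 18:2, 20:1
Max frequency = 2
Mode = 1, 18

Mode = 1, 18


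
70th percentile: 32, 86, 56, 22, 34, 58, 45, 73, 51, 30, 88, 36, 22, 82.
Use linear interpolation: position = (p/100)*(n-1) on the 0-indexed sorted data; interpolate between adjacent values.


Sorted: 22, 22, 30, 32, 34, 36, 45, 51, 56, 58, 73, 82, 86, 88
n = 14
Index = 70/100 * 13 = 9.1000
Lower = data[9] = 58, Upper = data[10] = 73
P70 = 58 + 0.1000*(15) = 59.5000

P70 = 59.5000


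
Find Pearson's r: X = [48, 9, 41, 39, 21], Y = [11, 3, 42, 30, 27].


Mean X = 31.6000, Mean Y = 22.6000
SD X = 14.388885, SD Y = 13.922643
Cov = 88.640000
r = 88.640000/(14.388885*13.922643) = 0.4425

r = 0.4425


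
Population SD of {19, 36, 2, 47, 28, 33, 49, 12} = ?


Mean = 28.2500
Variance = 237.9375
SD = sqrt(237.9375) = 15.4252

SD = 15.4252


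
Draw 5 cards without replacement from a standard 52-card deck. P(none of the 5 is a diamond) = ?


P(no diamonds) = (39/52) × (38/51) × (37/50) × (36/49) × (35/48)
= 0.2215

P = 0.2215


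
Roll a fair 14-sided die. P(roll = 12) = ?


Favorable outcomes (roll = 12): 1
Total outcomes = 14
P = 1/14 = 0.0714

P = 0.0714


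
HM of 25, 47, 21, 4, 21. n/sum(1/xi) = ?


Sum of reciprocals = 1/25 + 1/47 + 1/21 + 1/4 + 1/21 = 0.406515
HM = 5/0.406515 = 12.2997

HM = 12.2997


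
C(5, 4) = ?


C(5,4) = 5!/(4! × 1!)
= 120/(24 × 1)
= 5

C(5,4) = 5


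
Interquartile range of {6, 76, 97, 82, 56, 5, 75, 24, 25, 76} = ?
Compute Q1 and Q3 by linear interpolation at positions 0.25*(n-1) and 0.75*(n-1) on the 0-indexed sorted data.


Sorted: 5, 6, 24, 25, 56, 75, 76, 76, 82, 97
Q1 (25th %ile) = 24.2500
Q3 (75th %ile) = 76.0000
IQR = 76.0000 - 24.2500 = 51.7500

IQR = 51.7500


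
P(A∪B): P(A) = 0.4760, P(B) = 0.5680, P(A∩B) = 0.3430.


P(A∪B) = 0.4760 + 0.5680 - 0.3430
= 1.0440 - 0.3430
= 0.7010

P(A∪B) = 0.7010


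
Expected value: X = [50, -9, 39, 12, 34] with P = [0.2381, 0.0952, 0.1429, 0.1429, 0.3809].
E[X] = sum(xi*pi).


E[X] = 50*0.2381 - 9*0.0952 + 39*0.1429 + 12*0.1429 + 34*0.3809
= 11.9050 - 0.8568 + 5.5731 + 1.7148 + 12.9506
= 31.2867

E[X] = 31.2867


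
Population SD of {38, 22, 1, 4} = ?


Mean = 16.2500
Variance = 222.1875
SD = sqrt(222.1875) = 14.9060

SD = 14.9060


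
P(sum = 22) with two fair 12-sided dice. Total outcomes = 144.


Total outcomes = 12×12 = 144
Favorable (sum = 22): 3
P = 3/144 = 0.0208

P = 0.0208


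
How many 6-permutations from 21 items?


P(21,6) = 21!/15!
= 51090942171709440000/1307674368000
= 39070080

P(21,6) = 39070080


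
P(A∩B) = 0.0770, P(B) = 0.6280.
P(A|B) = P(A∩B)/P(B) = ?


P(A|B) = 0.0770/0.6280 = 0.1226

P(A|B) = 0.1226


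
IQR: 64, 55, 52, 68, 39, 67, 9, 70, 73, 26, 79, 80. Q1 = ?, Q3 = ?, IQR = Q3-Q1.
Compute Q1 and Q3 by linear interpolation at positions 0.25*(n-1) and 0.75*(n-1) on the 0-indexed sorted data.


Sorted: 9, 26, 39, 52, 55, 64, 67, 68, 70, 73, 79, 80
Q1 (25th %ile) = 48.7500
Q3 (75th %ile) = 70.7500
IQR = 70.7500 - 48.7500 = 22.0000

IQR = 22.0000


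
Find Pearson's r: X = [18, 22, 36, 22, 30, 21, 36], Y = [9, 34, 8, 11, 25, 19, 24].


Mean X = 26.4286, Mean Y = 18.5714
SD X = 6.925257, SD Y = 9.021516
Cov = 2.469388
r = 2.469388/(6.925257*9.021516) = 0.0395

r = 0.0395


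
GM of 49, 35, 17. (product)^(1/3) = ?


Product = 49 × 35 × 17 = 29155
GM = 29155^(1/3) = 30.7778

GM = 30.7778


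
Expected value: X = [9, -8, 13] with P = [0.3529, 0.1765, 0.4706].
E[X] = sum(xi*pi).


E[X] = 9*0.3529 - 8*0.1765 + 13*0.4706
= 3.1761 - 1.4120 + 6.1178
= 7.8819

E[X] = 7.8819


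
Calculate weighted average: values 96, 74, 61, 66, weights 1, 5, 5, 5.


Numerator = 96*1 + 74*5 + 61*5 + 66*5 = 1101
Denominator = 1 + 5 + 5 + 5 = 16
WM = 1101/16 = 68.8125

WM = 68.8125


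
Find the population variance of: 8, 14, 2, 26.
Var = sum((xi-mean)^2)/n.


Mean = 12.5000
Squared deviations: 20.2500, 2.2500, 110.2500, 182.2500
Sum = 315.0000
Variance = 315.0000/4 = 78.7500

Variance = 78.7500


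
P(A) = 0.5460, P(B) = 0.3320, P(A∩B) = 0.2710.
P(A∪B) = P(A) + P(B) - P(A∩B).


P(A∪B) = 0.5460 + 0.3320 - 0.2710
= 0.8780 - 0.2710
= 0.6070

P(A∪B) = 0.6070


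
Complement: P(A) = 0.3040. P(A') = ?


P(not A) = 1 - 0.3040 = 0.6960

P(not A) = 0.6960


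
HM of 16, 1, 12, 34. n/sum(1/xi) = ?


Sum of reciprocals = 1/16 + 1/1 + 1/12 + 1/34 = 1.175245
HM = 4/1.175245 = 3.4035

HM = 3.4035


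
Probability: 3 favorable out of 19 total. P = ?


P = 3/19 = 0.1579

P = 0.1579


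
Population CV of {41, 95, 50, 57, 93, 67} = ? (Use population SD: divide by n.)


Mean = 67.1667
SD = 20.5135
CV = (20.5135/67.1667)*100 = 30.5413%

CV = 30.5413%


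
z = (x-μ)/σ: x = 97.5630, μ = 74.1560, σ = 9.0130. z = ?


z = (97.5630 - 74.1560)/9.0130
= 23.4070/9.0130
= 2.5970

z = 2.5970


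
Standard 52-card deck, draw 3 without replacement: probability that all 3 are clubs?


P(all clubs) = (13/52) × (12/51) × (11/50)
= 0.0129

P = 0.0129


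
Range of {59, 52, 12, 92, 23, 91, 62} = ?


Max = 92, Min = 12
Range = 92 - 12 = 80

Range = 80


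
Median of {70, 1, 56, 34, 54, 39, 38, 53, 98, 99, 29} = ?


Sorted: 1, 29, 34, 38, 39, 53, 54, 56, 70, 98, 99
n = 11 (odd)
Middle value = 53

Median = 53


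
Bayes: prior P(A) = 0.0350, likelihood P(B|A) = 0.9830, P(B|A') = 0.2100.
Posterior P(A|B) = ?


P(B) = P(B|A)*P(A) + P(B|A')*P(A')
= 0.9830*0.0350 + 0.2100*0.9650
= 0.034405 + 0.202650 = 0.237055
P(A|B) = 0.034405/0.237055 = 0.1451

P(A|B) = 0.1451


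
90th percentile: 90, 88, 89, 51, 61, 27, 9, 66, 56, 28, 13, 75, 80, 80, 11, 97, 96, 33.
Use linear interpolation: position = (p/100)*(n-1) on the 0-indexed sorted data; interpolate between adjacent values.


Sorted: 9, 11, 13, 27, 28, 33, 51, 56, 61, 66, 75, 80, 80, 88, 89, 90, 96, 97
n = 18
Index = 90/100 * 17 = 15.3000
Lower = data[15] = 90, Upper = data[16] = 96
P90 = 90 + 0.3000*(6) = 91.8000

P90 = 91.8000


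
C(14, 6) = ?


C(14,6) = 14!/(6! × 8!)
= 87178291200/(720 × 40320)
= 3003

C(14,6) = 3003


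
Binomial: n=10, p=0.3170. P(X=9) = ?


C(10,9) = 10
p^9 = 3.232461e-05
(1-p)^1 = 0.683000
P = 10 * 3.232461e-05 * 0.683000 = 0.0002

P(X=9) = 0.0002


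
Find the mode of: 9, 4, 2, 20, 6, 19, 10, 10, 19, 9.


Frequencies: 2:1, 4:1, 6:1, 9:2, 10:2, 19:2, 20:1
Max frequency = 2
Mode = 9, 10, 19

Mode = 9, 10, 19


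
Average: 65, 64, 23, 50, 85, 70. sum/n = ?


Sum = 65 + 64 + 23 + 50 + 85 + 70 = 357
n = 6
Mean = 357/6 = 59.5000

Mean = 59.5000


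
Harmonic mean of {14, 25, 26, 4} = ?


Sum of reciprocals = 1/14 + 1/25 + 1/26 + 1/4 = 0.399890
HM = 4/0.399890 = 10.0027

HM = 10.0027


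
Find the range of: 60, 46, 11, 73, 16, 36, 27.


Max = 73, Min = 11
Range = 73 - 11 = 62

Range = 62


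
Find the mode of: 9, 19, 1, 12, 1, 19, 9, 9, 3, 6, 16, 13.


Frequencies: 1:2, 3:1, 6:1, 9:3, 12:1, 13:1, 16:1, 19:2
Max frequency = 3
Mode = 9

Mode = 9


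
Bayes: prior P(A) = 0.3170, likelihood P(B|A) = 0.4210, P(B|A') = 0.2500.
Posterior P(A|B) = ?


P(B) = P(B|A)*P(A) + P(B|A')*P(A')
= 0.4210*0.3170 + 0.2500*0.6830
= 0.133457 + 0.170750 = 0.304207
P(A|B) = 0.133457/0.304207 = 0.4387

P(A|B) = 0.4387


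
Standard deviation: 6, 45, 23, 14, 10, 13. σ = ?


Mean = 18.5000
Variance = 166.9167
SD = sqrt(166.9167) = 12.9196

SD = 12.9196


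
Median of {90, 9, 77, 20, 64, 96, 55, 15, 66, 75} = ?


Sorted: 9, 15, 20, 55, 64, 66, 75, 77, 90, 96
n = 10 (even)
Middle values: 64 and 66
Median = (64+66)/2 = 65.0000

Median = 65.0000


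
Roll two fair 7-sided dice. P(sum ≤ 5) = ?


Total outcomes = 7×7 = 49
Favorable (sum ≤ 5): 10
P = 10/49 = 0.2041

P = 0.2041


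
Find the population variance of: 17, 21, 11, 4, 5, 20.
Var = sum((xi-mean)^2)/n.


Mean = 13.0000
Squared deviations: 16.0000, 64.0000, 4.0000, 81.0000, 64.0000, 49.0000
Sum = 278.0000
Variance = 278.0000/6 = 46.3333

Variance = 46.3333


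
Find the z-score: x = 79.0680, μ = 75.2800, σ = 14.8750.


z = (79.0680 - 75.2800)/14.8750
= 3.7880/14.8750
= 0.2547

z = 0.2547


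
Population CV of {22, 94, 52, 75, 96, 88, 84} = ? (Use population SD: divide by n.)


Mean = 73.0000
SD = 24.9628
CV = (24.9628/73.0000)*100 = 34.1957%

CV = 34.1957%


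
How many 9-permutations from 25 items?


P(25,9) = 25!/16!
= 15511210043330985984000000/20922789888000
= 741354768000

P(25,9) = 741354768000


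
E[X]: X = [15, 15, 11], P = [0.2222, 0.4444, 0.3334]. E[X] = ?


E[X] = 15*0.2222 + 15*0.4444 + 11*0.3334
= 3.3330 + 6.6660 + 3.6674
= 13.6664

E[X] = 13.6664


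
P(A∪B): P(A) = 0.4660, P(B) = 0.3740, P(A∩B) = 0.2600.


P(A∪B) = 0.4660 + 0.3740 - 0.2600
= 0.8400 - 0.2600
= 0.5800

P(A∪B) = 0.5800


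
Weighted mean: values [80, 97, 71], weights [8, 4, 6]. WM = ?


Numerator = 80*8 + 97*4 + 71*6 = 1454
Denominator = 8 + 4 + 6 = 18
WM = 1454/18 = 80.7778

WM = 80.7778


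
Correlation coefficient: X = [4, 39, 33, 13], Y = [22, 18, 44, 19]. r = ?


Mean X = 22.2500, Mean Y = 25.7500
SD X = 14.271913, SD Y = 10.638961
Cov = 49.312500
r = 49.312500/(14.271913*10.638961) = 0.3248

r = 0.3248


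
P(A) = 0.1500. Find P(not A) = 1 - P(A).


P(not A) = 1 - 0.1500 = 0.8500

P(not A) = 0.8500


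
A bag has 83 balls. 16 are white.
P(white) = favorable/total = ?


P = 16/83 = 0.1928

P = 0.1928


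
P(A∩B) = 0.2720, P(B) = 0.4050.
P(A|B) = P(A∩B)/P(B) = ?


P(A|B) = 0.2720/0.4050 = 0.6716

P(A|B) = 0.6716


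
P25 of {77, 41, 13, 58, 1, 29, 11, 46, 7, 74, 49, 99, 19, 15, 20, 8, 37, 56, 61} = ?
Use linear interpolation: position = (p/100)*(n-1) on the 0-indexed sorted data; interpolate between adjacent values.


Sorted: 1, 7, 8, 11, 13, 15, 19, 20, 29, 37, 41, 46, 49, 56, 58, 61, 74, 77, 99
n = 19
Index = 25/100 * 18 = 4.5000
Lower = data[4] = 13, Upper = data[5] = 15
P25 = 13 + 0.5000*(2) = 14.0000

P25 = 14.0000


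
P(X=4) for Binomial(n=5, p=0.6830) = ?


C(5,4) = 5
p^4 = 0.217612
(1-p)^1 = 0.317000
P = 5 * 0.217612 * 0.317000 = 0.3449

P(X=4) = 0.3449


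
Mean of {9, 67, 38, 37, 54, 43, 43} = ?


Sum = 9 + 67 + 38 + 37 + 54 + 43 + 43 = 291
n = 7
Mean = 291/7 = 41.5714

Mean = 41.5714


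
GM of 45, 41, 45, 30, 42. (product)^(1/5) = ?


Product = 45 × 41 × 45 × 30 × 42 = 104611500
GM = 104611500^(1/5) = 40.1713

GM = 40.1713


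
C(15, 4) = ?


C(15,4) = 15!/(4! × 11!)
= 1307674368000/(24 × 39916800)
= 1365

C(15,4) = 1365


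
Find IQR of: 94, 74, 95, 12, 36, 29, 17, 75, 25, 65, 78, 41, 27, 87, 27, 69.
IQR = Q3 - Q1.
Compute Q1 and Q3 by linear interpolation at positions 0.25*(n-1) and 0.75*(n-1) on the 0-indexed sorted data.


Sorted: 12, 17, 25, 27, 27, 29, 36, 41, 65, 69, 74, 75, 78, 87, 94, 95
Q1 (25th %ile) = 27.0000
Q3 (75th %ile) = 75.7500
IQR = 75.7500 - 27.0000 = 48.7500

IQR = 48.7500


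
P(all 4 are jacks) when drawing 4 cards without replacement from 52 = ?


P(all jacks) = (4/52) × (3/51) × (2/50) × (1/49)
= 3.6938e-06

P = 3.6938e-06


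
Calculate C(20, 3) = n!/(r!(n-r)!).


C(20,3) = 20!/(3! × 17!)
= 2432902008176640000/(6 × 355687428096000)
= 1140

C(20,3) = 1140


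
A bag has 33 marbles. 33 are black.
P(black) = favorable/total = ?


P = 33/33 = 1.0000

P = 1.0000


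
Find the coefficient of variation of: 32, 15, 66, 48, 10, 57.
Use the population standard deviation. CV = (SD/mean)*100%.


Mean = 38.0000
SD = 20.7926
CV = (20.7926/38.0000)*100 = 54.7174%

CV = 54.7174%


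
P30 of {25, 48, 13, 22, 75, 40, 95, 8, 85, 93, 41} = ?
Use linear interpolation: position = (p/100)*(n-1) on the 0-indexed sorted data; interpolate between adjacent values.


Sorted: 8, 13, 22, 25, 40, 41, 48, 75, 85, 93, 95
n = 11
Index = 30/100 * 10 = 3.0000
Lower = data[3] = 25, Upper = data[4] = 40
P30 = 25 + 0*(15) = 25.0000

P30 = 25.0000


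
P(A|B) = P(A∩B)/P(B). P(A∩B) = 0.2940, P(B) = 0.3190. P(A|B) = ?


P(A|B) = 0.2940/0.3190 = 0.9216

P(A|B) = 0.9216


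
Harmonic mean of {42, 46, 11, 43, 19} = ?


Sum of reciprocals = 1/42 + 1/46 + 1/11 + 1/43 + 1/19 = 0.212345
HM = 5/0.212345 = 23.5466

HM = 23.5466


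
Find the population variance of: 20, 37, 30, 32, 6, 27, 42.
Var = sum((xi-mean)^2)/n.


Mean = 27.7143
Squared deviations: 59.5102, 86.2245, 5.2245, 18.3673, 471.5102, 0.5102, 204.0816
Sum = 845.4286
Variance = 845.4286/7 = 120.7755

Variance = 120.7755


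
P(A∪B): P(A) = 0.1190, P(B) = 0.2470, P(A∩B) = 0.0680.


P(A∪B) = 0.1190 + 0.2470 - 0.0680
= 0.3660 - 0.0680
= 0.2980

P(A∪B) = 0.2980


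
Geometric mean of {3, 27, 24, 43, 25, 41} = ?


Product = 3 × 27 × 24 × 43 × 25 × 41 = 85681800
GM = 85681800^(1/6) = 20.9966

GM = 20.9966


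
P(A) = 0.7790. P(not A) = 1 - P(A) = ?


P(not A) = 1 - 0.7790 = 0.2210

P(not A) = 0.2210


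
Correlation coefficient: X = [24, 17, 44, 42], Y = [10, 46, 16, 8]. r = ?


Mean X = 31.7500, Mean Y = 20.0000
SD X = 11.540689, SD Y = 15.297059
Cov = -119.500000
r = -119.500000/(11.540689*15.297059) = -0.6769

r = -0.6769


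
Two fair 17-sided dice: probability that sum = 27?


Total outcomes = 17×17 = 289
Favorable (sum = 27): 8
P = 8/289 = 0.0277

P = 0.0277


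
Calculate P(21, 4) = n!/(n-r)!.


P(21,4) = 21!/17!
= 51090942171709440000/355687428096000
= 143640

P(21,4) = 143640


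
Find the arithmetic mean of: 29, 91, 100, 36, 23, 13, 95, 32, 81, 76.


Sum = 29 + 91 + 100 + 36 + 23 + 13 + 95 + 32 + 81 + 76 = 576
n = 10
Mean = 576/10 = 57.6000

Mean = 57.6000


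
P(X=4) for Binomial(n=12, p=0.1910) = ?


C(12,4) = 495
p^4 = 0.001331
(1-p)^8 = 0.183480
P = 495 * 0.001331 * 0.183480 = 0.1209

P(X=4) = 0.1209


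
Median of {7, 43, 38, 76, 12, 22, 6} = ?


Sorted: 6, 7, 12, 22, 38, 43, 76
n = 7 (odd)
Middle value = 22

Median = 22


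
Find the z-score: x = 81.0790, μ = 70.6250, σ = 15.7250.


z = (81.0790 - 70.6250)/15.7250
= 10.4540/15.7250
= 0.6648

z = 0.6648


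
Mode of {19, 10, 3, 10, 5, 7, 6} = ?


Frequencies: 3:1, 5:1, 6:1, 7:1, 10:2, 19:1
Max frequency = 2
Mode = 10

Mode = 10


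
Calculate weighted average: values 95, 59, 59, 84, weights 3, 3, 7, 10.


Numerator = 95*3 + 59*3 + 59*7 + 84*10 = 1715
Denominator = 3 + 3 + 7 + 10 = 23
WM = 1715/23 = 74.5652

WM = 74.5652


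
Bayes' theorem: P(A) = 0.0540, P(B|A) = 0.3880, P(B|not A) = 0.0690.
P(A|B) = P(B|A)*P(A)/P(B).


P(B) = P(B|A)*P(A) + P(B|A')*P(A')
= 0.3880*0.0540 + 0.0690*0.9460
= 0.020952 + 0.065274 = 0.086226
P(A|B) = 0.020952/0.086226 = 0.2430

P(A|B) = 0.2430


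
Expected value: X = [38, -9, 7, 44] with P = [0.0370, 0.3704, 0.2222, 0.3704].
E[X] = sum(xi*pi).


E[X] = 38*0.0370 - 9*0.3704 + 7*0.2222 + 44*0.3704
= 1.4060 - 3.3336 + 1.5554 + 16.2976
= 15.9254

E[X] = 15.9254


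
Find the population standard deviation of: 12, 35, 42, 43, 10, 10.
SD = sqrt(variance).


Mean = 25.3333
Variance = 221.8889
SD = sqrt(221.8889) = 14.8959

SD = 14.8959


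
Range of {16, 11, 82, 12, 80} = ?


Max = 82, Min = 11
Range = 82 - 11 = 71

Range = 71


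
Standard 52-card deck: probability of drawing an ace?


4 aces in 52 cards
P = 4/52 = 0.0769

P = 0.0769


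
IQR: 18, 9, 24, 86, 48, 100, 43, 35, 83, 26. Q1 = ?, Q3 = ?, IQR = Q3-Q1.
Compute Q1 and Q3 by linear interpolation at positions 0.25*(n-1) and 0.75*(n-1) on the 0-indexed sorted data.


Sorted: 9, 18, 24, 26, 35, 43, 48, 83, 86, 100
Q1 (25th %ile) = 24.5000
Q3 (75th %ile) = 74.2500
IQR = 74.2500 - 24.5000 = 49.7500

IQR = 49.7500


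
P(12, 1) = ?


P(12,1) = 12!/11!
= 479001600/39916800
= 12

P(12,1) = 12


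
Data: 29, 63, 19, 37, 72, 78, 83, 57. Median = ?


Sorted: 19, 29, 37, 57, 63, 72, 78, 83
n = 8 (even)
Middle values: 57 and 63
Median = (57+63)/2 = 60.0000

Median = 60.0000


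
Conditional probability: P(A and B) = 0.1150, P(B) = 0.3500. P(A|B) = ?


P(A|B) = 0.1150/0.3500 = 0.3286

P(A|B) = 0.3286


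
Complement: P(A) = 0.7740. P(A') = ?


P(not A) = 1 - 0.7740 = 0.2260

P(not A) = 0.2260


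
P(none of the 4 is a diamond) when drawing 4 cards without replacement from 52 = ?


P(no diamonds) = (39/52) × (38/51) × (37/50) × (36/49)
= 0.3038

P = 0.3038


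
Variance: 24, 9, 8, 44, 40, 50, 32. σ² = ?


Mean = 29.5714
Squared deviations: 31.0408, 423.1837, 465.3265, 208.1837, 108.7551, 417.3265, 5.8980
Sum = 1659.7143
Variance = 1659.7143/7 = 237.1020

Variance = 237.1020


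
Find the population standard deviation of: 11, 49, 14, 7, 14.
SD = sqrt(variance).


Mean = 19.0000
Variance = 231.6000
SD = sqrt(231.6000) = 15.2184

SD = 15.2184


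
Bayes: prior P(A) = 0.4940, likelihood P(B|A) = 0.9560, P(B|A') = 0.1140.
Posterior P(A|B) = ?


P(B) = P(B|A)*P(A) + P(B|A')*P(A')
= 0.9560*0.4940 + 0.1140*0.5060
= 0.472264 + 0.057684 = 0.529948
P(A|B) = 0.472264/0.529948 = 0.8912

P(A|B) = 0.8912


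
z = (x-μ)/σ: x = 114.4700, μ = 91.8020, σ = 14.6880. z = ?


z = (114.4700 - 91.8020)/14.6880
= 22.6680/14.6880
= 1.5433

z = 1.5433


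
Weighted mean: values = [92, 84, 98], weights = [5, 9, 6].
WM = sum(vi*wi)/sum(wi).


Numerator = 92*5 + 84*9 + 98*6 = 1804
Denominator = 5 + 9 + 6 = 20
WM = 1804/20 = 90.2000

WM = 90.2000


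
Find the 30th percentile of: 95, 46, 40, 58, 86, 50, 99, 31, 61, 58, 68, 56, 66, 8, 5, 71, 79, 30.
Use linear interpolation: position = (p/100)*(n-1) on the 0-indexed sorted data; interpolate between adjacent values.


Sorted: 5, 8, 30, 31, 40, 46, 50, 56, 58, 58, 61, 66, 68, 71, 79, 86, 95, 99
n = 18
Index = 30/100 * 17 = 5.1000
Lower = data[5] = 46, Upper = data[6] = 50
P30 = 46 + 0.1000*(4) = 46.4000

P30 = 46.4000


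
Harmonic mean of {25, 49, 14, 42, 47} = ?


Sum of reciprocals = 1/25 + 1/49 + 1/14 + 1/42 + 1/47 = 0.176923
HM = 5/0.176923 = 28.2609

HM = 28.2609


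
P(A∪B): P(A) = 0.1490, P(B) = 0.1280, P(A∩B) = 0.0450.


P(A∪B) = 0.1490 + 0.1280 - 0.0450
= 0.2770 - 0.0450
= 0.2320

P(A∪B) = 0.2320


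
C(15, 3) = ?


C(15,3) = 15!/(3! × 12!)
= 1307674368000/(6 × 479001600)
= 455

C(15,3) = 455


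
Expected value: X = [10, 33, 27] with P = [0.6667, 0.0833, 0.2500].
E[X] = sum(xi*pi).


E[X] = 10*0.6667 + 33*0.0833 + 27*0.2500
= 6.6670 + 2.7489 + 6.7500
= 16.1659

E[X] = 16.1659


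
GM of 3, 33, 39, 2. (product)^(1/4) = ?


Product = 3 × 33 × 39 × 2 = 7722
GM = 7722^(1/4) = 9.3742

GM = 9.3742


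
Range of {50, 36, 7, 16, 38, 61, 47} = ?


Max = 61, Min = 7
Range = 61 - 7 = 54

Range = 54


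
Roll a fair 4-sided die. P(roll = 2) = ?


Favorable outcomes (roll = 2): 1
Total outcomes = 4
P = 1/4 = 0.2500

P = 0.2500


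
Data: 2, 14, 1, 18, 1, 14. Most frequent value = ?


Frequencies: 1:2, 2:1, 14:2, 18:1
Max frequency = 2
Mode = 1, 14

Mode = 1, 14


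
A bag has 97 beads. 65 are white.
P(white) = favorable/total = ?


P = 65/97 = 0.6701

P = 0.6701


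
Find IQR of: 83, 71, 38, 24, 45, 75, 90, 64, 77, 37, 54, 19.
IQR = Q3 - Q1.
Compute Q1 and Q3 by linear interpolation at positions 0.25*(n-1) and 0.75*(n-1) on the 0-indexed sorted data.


Sorted: 19, 24, 37, 38, 45, 54, 64, 71, 75, 77, 83, 90
Q1 (25th %ile) = 37.7500
Q3 (75th %ile) = 75.5000
IQR = 75.5000 - 37.7500 = 37.7500

IQR = 37.7500


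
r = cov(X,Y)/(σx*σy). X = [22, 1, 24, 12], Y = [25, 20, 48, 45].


Mean X = 14.7500, Mean Y = 34.5000
SD X = 9.148087, SD Y = 12.175796
Cov = 56.625000
r = 56.625000/(9.148087*12.175796) = 0.5084

r = 0.5084


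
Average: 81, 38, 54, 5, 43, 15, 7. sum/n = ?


Sum = 81 + 38 + 54 + 5 + 43 + 15 + 7 = 243
n = 7
Mean = 243/7 = 34.7143

Mean = 34.7143


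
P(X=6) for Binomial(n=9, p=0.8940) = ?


C(9,6) = 84
p^6 = 0.510535
(1-p)^3 = 0.001191
P = 84 * 0.510535 * 0.001191 = 0.0511

P(X=6) = 0.0511


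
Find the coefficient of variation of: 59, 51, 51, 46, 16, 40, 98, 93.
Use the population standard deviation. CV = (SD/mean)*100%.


Mean = 56.7500
SD = 25.3562
CV = (25.3562/56.7500)*100 = 44.6806%

CV = 44.6806%


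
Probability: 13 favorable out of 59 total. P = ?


P = 13/59 = 0.2203

P = 0.2203


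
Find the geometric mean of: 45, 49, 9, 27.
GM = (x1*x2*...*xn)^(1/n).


Product = 45 × 49 × 9 × 27 = 535815
GM = 535815^(1/4) = 27.0554

GM = 27.0554


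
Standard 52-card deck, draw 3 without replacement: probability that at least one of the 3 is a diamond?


P(at least one) = 1 - P(none)
P(none) = (39/52) × (38/51) × (37/50) = 0.413529
P(at least one) = 1 - 0.413529 = 0.5865

P = 0.5865


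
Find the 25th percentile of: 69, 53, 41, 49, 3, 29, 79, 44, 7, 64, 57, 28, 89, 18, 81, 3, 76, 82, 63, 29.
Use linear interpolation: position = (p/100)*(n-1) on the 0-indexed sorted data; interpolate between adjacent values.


Sorted: 3, 3, 7, 18, 28, 29, 29, 41, 44, 49, 53, 57, 63, 64, 69, 76, 79, 81, 82, 89
n = 20
Index = 25/100 * 19 = 4.7500
Lower = data[4] = 28, Upper = data[5] = 29
P25 = 28 + 0.7500*(1) = 28.7500

P25 = 28.7500


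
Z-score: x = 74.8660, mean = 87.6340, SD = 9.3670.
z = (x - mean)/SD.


z = (74.8660 - 87.6340)/9.3670
= -12.7680/9.3670
= -1.3631

z = -1.3631


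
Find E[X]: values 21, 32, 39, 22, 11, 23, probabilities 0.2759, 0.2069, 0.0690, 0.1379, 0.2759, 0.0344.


E[X] = 21*0.2759 + 32*0.2069 + 39*0.0690 + 22*0.1379 + 11*0.2759 + 23*0.0344
= 5.7939 + 6.6208 + 2.6910 + 3.0338 + 3.0349 + 0.7912
= 21.9656

E[X] = 21.9656


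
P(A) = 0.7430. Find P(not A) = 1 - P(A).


P(not A) = 1 - 0.7430 = 0.2570

P(not A) = 0.2570


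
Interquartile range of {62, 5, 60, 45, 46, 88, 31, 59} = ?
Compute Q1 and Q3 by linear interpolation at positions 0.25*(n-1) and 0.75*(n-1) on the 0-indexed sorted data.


Sorted: 5, 31, 45, 46, 59, 60, 62, 88
Q1 (25th %ile) = 41.5000
Q3 (75th %ile) = 60.5000
IQR = 60.5000 - 41.5000 = 19.0000

IQR = 19.0000


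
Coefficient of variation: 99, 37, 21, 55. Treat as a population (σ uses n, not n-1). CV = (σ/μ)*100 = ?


Mean = 53.0000
SD = 29.1548
CV = (29.1548/53.0000)*100 = 55.0090%

CV = 55.0090%


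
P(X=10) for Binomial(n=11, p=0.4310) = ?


C(11,10) = 11
p^10 = 0.000221
(1-p)^1 = 0.569000
P = 11 * 0.000221 * 0.569000 = 0.0014

P(X=10) = 0.0014


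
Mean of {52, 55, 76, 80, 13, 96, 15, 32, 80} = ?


Sum = 52 + 55 + 76 + 80 + 13 + 96 + 15 + 32 + 80 = 499
n = 9
Mean = 499/9 = 55.4444

Mean = 55.4444


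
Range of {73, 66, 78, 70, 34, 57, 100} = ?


Max = 100, Min = 34
Range = 100 - 34 = 66

Range = 66


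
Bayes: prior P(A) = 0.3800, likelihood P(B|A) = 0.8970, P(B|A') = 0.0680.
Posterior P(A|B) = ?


P(B) = P(B|A)*P(A) + P(B|A')*P(A')
= 0.8970*0.3800 + 0.0680*0.6200
= 0.340860 + 0.042160 = 0.383020
P(A|B) = 0.340860/0.383020 = 0.8899

P(A|B) = 0.8899


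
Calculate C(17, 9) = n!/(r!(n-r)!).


C(17,9) = 17!/(9! × 8!)
= 355687428096000/(362880 × 40320)
= 24310

C(17,9) = 24310


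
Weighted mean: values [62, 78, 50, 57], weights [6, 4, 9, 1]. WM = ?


Numerator = 62*6 + 78*4 + 50*9 + 57*1 = 1191
Denominator = 6 + 4 + 9 + 1 = 20
WM = 1191/20 = 59.5500

WM = 59.5500


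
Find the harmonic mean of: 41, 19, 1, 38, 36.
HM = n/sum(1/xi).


Sum of reciprocals = 1/41 + 1/19 + 1/1 + 1/38 + 1/36 = 1.131115
HM = 5/1.131115 = 4.4204

HM = 4.4204


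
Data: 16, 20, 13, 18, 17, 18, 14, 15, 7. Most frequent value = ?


Frequencies: 7:1, 13:1, 14:1, 15:1, 16:1, 17:1, 18:2, 20:1
Max frequency = 2
Mode = 18

Mode = 18


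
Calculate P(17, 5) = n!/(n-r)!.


P(17,5) = 17!/12!
= 355687428096000/479001600
= 742560

P(17,5) = 742560


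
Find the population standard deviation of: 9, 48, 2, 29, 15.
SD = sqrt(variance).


Mean = 20.6000
Variance = 266.6400
SD = sqrt(266.6400) = 16.3291

SD = 16.3291


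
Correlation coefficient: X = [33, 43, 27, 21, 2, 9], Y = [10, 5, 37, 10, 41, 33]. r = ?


Mean X = 22.5000, Mean Y = 22.6667
SD X = 13.877440, SD Y = 14.613540
Cov = -154.500000
r = -154.500000/(13.877440*14.613540) = -0.7618

r = -0.7618


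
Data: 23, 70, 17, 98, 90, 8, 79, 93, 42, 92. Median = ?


Sorted: 8, 17, 23, 42, 70, 79, 90, 92, 93, 98
n = 10 (even)
Middle values: 70 and 79
Median = (70+79)/2 = 74.5000

Median = 74.5000


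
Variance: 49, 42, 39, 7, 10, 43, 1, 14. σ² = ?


Mean = 25.6250
Squared deviations: 546.3906, 268.1406, 178.8906, 346.8906, 244.1406, 301.8906, 606.3906, 135.1406
Sum = 2627.8750
Variance = 2627.8750/8 = 328.4844

Variance = 328.4844


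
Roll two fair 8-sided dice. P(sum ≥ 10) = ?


Total outcomes = 8×8 = 64
Favorable (sum ≥ 10): 28
P = 28/64 = 0.4375

P = 0.4375


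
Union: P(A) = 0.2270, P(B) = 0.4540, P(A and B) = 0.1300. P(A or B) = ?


P(A∪B) = 0.2270 + 0.4540 - 0.1300
= 0.6810 - 0.1300
= 0.5510

P(A∪B) = 0.5510


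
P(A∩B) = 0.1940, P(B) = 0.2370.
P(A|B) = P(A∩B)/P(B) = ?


P(A|B) = 0.1940/0.2370 = 0.8186

P(A|B) = 0.8186


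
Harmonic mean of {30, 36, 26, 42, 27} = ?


Sum of reciprocals = 1/30 + 1/36 + 1/26 + 1/42 + 1/27 = 0.160419
HM = 5/0.160419 = 31.1683

HM = 31.1683


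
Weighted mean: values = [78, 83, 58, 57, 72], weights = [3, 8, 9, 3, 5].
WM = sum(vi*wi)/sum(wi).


Numerator = 78*3 + 83*8 + 58*9 + 57*3 + 72*5 = 1951
Denominator = 3 + 8 + 9 + 3 + 5 = 28
WM = 1951/28 = 69.6786

WM = 69.6786


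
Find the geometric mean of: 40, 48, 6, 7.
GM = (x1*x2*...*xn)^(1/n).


Product = 40 × 48 × 6 × 7 = 80640
GM = 80640^(1/4) = 16.8515

GM = 16.8515


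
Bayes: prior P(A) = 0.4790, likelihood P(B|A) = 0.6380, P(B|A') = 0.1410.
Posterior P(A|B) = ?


P(B) = P(B|A)*P(A) + P(B|A')*P(A')
= 0.6380*0.4790 + 0.1410*0.5210
= 0.305602 + 0.073461 = 0.379063
P(A|B) = 0.305602/0.379063 = 0.8062

P(A|B) = 0.8062


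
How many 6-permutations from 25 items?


P(25,6) = 25!/19!
= 15511210043330985984000000/121645100408832000
= 127512000

P(25,6) = 127512000


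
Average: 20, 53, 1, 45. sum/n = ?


Sum = 20 + 53 + 1 + 45 = 119
n = 4
Mean = 119/4 = 29.7500

Mean = 29.7500


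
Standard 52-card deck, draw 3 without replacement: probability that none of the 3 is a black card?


P(no black cards) = (26/52) × (25/51) × (24/50)
= 0.1176

P = 0.1176


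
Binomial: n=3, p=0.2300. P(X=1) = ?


C(3,1) = 3
p^1 = 0.230000
(1-p)^2 = 0.592900
P = 3 * 0.230000 * 0.592900 = 0.4091

P(X=1) = 0.4091


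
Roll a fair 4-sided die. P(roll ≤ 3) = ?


Favorable outcomes (roll ≤ 3): 3
Total outcomes = 4
P = 3/4 = 0.7500

P = 0.7500


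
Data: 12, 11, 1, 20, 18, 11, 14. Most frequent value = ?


Frequencies: 1:1, 11:2, 12:1, 14:1, 18:1, 20:1
Max frequency = 2
Mode = 11

Mode = 11


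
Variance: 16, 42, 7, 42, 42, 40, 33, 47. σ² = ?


Mean = 33.6250
Squared deviations: 310.6406, 70.1406, 708.8906, 70.1406, 70.1406, 40.6406, 0.3906, 178.8906
Sum = 1449.8750
Variance = 1449.8750/8 = 181.2344

Variance = 181.2344


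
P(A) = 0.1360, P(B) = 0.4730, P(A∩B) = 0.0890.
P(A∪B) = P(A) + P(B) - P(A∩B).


P(A∪B) = 0.1360 + 0.4730 - 0.0890
= 0.6090 - 0.0890
= 0.5200

P(A∪B) = 0.5200


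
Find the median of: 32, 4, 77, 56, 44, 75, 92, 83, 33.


Sorted: 4, 32, 33, 44, 56, 75, 77, 83, 92
n = 9 (odd)
Middle value = 56

Median = 56


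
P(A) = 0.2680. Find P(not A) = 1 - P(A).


P(not A) = 1 - 0.2680 = 0.7320

P(not A) = 0.7320


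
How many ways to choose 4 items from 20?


C(20,4) = 20!/(4! × 16!)
= 2432902008176640000/(24 × 20922789888000)
= 4845

C(20,4) = 4845


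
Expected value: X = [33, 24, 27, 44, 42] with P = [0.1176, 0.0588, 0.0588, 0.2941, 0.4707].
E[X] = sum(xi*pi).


E[X] = 33*0.1176 + 24*0.0588 + 27*0.0588 + 44*0.2941 + 42*0.4707
= 3.8808 + 1.4112 + 1.5876 + 12.9404 + 19.7694
= 39.5894

E[X] = 39.5894


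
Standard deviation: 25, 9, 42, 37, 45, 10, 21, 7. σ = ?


Mean = 24.5000
Variance = 206.5000
SD = sqrt(206.5000) = 14.3701

SD = 14.3701


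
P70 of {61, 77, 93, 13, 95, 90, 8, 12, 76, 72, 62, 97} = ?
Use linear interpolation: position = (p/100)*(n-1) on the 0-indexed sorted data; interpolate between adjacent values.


Sorted: 8, 12, 13, 61, 62, 72, 76, 77, 90, 93, 95, 97
n = 12
Index = 70/100 * 11 = 7.7000
Lower = data[7] = 77, Upper = data[8] = 90
P70 = 77 + 0.7000*(13) = 86.1000

P70 = 86.1000
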